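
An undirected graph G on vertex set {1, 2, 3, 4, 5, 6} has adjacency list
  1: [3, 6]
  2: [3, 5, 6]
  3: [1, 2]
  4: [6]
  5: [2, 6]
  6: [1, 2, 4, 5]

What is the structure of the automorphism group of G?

Degrees alone do not determine every vertex (e.g. 1 and 3 both have degree 2), but their neighbour-degree multisets differ: N(1) has degrees [2, 4] while N(3) has degrees [2, 3]. Repeating this refinement separates all vertices, so the only automorphism is the identity.

the trivial group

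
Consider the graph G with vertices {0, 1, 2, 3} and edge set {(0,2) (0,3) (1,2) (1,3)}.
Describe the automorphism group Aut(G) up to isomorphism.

the dihedral group of order 8

Every vertex has degree 2 and the graph is connected, so G is the 4-cycle C_4. The automorphisms of the 4-cycle are exactly the symmetries of a regular 4-gon: the dihedral group D_4, |D_4| = 8.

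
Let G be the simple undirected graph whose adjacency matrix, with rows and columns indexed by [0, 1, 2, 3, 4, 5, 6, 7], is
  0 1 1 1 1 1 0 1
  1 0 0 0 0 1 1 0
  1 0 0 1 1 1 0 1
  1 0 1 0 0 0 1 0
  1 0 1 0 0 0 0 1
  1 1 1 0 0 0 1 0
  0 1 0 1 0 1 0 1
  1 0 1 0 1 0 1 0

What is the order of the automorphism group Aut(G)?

1

The degree sequence is [6, 3, 5, 3, 3, 4, 4, 4]. Checking the degree-preserving permutations of the vertex set shows that none except the identity preserves every edge, so Aut(G) is trivial.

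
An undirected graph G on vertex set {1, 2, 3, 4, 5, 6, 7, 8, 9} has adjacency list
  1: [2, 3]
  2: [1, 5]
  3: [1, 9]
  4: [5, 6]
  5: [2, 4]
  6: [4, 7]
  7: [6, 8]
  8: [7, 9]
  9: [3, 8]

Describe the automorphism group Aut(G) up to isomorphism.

the dihedral group of order 18

G is 2-regular and connected on 9 vertices, i.e. the cycle C_9. C_9 has 9 rotations and 9 reflections, so Aut(C_9) ≅ D_9 of order 18.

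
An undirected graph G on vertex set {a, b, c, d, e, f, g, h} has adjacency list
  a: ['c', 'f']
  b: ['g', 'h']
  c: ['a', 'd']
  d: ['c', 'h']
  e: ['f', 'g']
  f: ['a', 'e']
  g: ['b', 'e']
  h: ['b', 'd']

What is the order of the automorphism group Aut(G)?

Every vertex has degree 2 and the graph is connected, so G is the 8-cycle C_8. The automorphisms of the 8-cycle are exactly the symmetries of a regular 8-gon: the dihedral group D_8, |D_8| = 16.

16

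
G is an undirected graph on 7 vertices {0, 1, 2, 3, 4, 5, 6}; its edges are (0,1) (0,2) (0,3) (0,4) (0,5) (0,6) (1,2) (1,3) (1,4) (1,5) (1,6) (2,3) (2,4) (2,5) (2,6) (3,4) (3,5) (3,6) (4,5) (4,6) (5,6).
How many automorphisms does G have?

5040

Every vertex has degree 6, so G is the complete graph K_7. Every bijection on the vertex set is an automorphism of K_7; hence Aut(K_7) ≅ S_7, order 5040.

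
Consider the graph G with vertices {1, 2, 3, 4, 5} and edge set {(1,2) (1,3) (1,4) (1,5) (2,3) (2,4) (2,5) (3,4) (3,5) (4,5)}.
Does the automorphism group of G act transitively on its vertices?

Yes

Every vertex has degree 4, so G is the complete graph K_5. Every bijection on the vertex set is an automorphism of K_5; hence Aut(K_5) ≅ S_5, order 120. This group acts transitively on the 5 vertices.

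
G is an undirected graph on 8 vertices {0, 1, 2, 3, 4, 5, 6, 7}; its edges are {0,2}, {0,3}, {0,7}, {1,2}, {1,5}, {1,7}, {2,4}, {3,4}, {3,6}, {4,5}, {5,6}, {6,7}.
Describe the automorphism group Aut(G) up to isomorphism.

the hyperoctahedral group B_3

G is 3-regular and bipartite on 2^3 = 8 vertices with girth 4; it is the hypercube graph Q_3. The symmetry group of the 3-cube is the hyperoctahedral group B_3 = Z_2 ≀ S_3, of order 2^3·3! = 48.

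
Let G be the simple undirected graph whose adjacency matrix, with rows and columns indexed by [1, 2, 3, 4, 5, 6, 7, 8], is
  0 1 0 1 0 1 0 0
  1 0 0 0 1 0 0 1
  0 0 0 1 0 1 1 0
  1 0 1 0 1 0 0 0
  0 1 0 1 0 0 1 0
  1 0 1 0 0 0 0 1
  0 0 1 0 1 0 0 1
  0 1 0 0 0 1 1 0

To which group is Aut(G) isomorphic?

G is 3-regular and bipartite on 2^3 = 8 vertices with girth 4; it is the hypercube graph Q_3. Aut(Q_3) consists of the signed permutations of the 3 coordinate axes: 3! permutations times 2^3 sign flips, so |Aut| = 2^3·3! = 48.

the hyperoctahedral group B_3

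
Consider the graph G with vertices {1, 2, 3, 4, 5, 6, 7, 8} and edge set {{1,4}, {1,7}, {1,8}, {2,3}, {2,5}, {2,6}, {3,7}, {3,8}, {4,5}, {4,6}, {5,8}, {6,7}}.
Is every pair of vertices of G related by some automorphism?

Yes

G is 3-regular and bipartite on 2^3 = 8 vertices with girth 4; it is the hypercube graph Q_3. The symmetry group of the 3-cube is the hyperoctahedral group B_3 = Z_2 ≀ S_3, of order 2^3·3! = 48. This group acts transitively on the 8 vertices.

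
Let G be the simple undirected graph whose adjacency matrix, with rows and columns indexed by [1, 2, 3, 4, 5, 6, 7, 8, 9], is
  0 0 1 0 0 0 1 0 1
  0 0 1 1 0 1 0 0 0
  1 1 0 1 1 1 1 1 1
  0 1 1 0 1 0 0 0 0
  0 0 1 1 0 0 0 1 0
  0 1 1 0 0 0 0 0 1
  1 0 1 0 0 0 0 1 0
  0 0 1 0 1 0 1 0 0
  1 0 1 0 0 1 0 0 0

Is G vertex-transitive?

No

Vertex 3 is the only vertex of degree 8, so every automorphism fixes it; G is not vertex-transitive.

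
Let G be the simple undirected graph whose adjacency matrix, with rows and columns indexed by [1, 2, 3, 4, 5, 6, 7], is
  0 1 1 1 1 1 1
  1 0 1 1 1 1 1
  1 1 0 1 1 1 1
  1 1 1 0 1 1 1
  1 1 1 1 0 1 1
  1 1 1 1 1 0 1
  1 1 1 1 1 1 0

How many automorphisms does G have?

Every vertex has degree 6, so G is the complete graph K_7. Any permutation of the 7 vertices preserves K_7, so Aut(K_7) = S_7 of order 7! = 5040.

5040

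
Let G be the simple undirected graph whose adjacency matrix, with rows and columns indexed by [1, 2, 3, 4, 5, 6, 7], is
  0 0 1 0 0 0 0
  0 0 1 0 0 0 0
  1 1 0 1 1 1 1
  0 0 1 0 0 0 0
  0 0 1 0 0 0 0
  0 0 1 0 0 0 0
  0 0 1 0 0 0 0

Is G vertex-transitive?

No

Vertex 3 is the only vertex of degree 6, so every automorphism fixes it; G is not vertex-transitive.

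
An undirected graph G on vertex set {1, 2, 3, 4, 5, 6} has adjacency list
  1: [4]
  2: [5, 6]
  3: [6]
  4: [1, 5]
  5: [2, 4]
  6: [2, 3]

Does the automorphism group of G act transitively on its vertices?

No

Automorphisms preserve degree, but G has vertices of degree 1 and vertices of degree 2; no automorphism maps one to the other, so G is not vertex-transitive.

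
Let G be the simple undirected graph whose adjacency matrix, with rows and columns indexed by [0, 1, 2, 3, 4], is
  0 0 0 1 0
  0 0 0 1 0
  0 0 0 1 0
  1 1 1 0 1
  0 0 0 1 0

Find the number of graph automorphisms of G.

24

Vertex 3 has degree 4 and every other vertex has degree 1, so G is the star K_{1,4} with centre 3. Any automorphism fixes the centre and permutes the 4 leaves freely, so Aut(G) ≅ S_4 of order 4! = 24.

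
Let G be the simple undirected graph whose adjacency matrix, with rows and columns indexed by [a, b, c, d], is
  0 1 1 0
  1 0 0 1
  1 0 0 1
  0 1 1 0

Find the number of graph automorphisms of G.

8

G is 2-regular and bipartite on 2^2 = 4 vertices with girth 4; it is the hypercube graph Q_2. The symmetry group of the 2-cube is the hyperoctahedral group B_2 = Z_2 ≀ S_2, of order 2^2·2! = 8.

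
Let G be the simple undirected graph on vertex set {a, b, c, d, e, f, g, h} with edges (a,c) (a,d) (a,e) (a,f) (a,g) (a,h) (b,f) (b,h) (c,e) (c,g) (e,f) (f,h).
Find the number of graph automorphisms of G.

1

Degrees alone do not determine every vertex (e.g. b and g both have degree 2), but their neighbour-degree multisets differ: N(b) has degrees [3, 4] while N(g) has degrees [3, 6]. Repeating this refinement separates all vertices, so the only automorphism is the identity.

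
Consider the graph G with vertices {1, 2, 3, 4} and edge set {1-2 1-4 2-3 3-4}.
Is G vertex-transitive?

Yes

G is 2-regular and connected on 4 vertices, i.e. the cycle C_4. The automorphisms of the 4-cycle are exactly the symmetries of a regular 4-gon: the dihedral group D_4, |D_4| = 8. Under this action every vertex can be carried to every other, so G is vertex-transitive.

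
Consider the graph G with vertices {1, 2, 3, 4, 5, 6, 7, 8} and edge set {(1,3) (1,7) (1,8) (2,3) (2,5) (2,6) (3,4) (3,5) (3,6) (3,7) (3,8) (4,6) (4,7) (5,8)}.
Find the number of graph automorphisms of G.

Vertex 3 is the unique vertex of degree 7; the remaining 7 vertices each have degree 3 and induce a cycle, so G is the wheel on 8 vertices with hub 3. With the hub fixed, the remaining symmetry is that of the rim cycle C_7, giving the dihedral group D_7.

14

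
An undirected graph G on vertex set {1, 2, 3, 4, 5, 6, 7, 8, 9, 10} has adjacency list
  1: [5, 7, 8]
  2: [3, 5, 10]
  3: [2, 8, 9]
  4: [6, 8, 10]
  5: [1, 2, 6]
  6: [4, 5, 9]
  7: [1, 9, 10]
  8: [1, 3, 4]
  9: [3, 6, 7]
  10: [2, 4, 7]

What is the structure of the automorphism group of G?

G is 3-regular on 10 vertices with no triangles and no 4-cycles (girth 5): this is the Petersen graph. Viewing the Petersen graph as the Kneser graph K(5,2) — vertices are 2-subsets of {1,…,5}, edges join disjoint pairs — its automorphisms are exactly the permutations of the 5-element set, so Aut ≅ S_5 of order 120.

the symmetric group S_5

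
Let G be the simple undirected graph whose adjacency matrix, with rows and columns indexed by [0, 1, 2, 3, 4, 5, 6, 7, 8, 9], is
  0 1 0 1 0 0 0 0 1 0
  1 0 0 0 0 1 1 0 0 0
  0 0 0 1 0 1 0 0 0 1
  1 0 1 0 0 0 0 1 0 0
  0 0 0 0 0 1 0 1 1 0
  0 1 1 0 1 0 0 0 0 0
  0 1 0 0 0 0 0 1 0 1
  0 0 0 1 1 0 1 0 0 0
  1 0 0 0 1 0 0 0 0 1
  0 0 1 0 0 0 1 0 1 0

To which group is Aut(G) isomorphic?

S_5

G is 3-regular on 10 vertices with no triangles and no 4-cycles (girth 5): this is the Petersen graph. Viewing the Petersen graph as the Kneser graph K(5,2) — vertices are 2-subsets of {1,…,5}, edges join disjoint pairs — its automorphisms are exactly the permutations of the 5-element set, so Aut ≅ S_5 of order 120.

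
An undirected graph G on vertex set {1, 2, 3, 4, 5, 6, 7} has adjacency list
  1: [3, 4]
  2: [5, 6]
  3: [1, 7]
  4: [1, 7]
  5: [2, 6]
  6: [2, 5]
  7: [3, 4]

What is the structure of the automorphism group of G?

G has two connected components, {1, 3, 4, 7} and {2, 5, 6}; each is 2-regular, so G = C_4 ⊔ C_3. The components are non-isomorphic (different sizes), so Aut(G) = Aut(C_3) × Aut(C_4) = D_3 × D_4 of order 6·8 = 48.

D_3 × D_4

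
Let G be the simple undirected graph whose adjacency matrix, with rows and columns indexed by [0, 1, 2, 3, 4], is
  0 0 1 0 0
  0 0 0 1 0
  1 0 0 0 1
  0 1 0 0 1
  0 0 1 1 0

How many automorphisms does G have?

2

The degree sequence is [1, 1, 2, 2, 2]; the two degree-1 vertices 0 and 1 are the ends of a path, so G = P_5. A path has exactly one nontrivial symmetry — reversal — giving Aut(G) of order 2.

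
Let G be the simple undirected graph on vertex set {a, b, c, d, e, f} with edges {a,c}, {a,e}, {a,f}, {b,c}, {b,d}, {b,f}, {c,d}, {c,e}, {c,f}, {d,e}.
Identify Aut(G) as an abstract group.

Vertex c is the unique vertex of degree 5; the remaining 5 vertices each have degree 3 and induce a cycle, so G is the wheel on 6 vertices with hub c. Every automorphism fixes the hub and acts on the rim 5-cycle, so Aut(G) ≅ Aut(C_5) = D_5 of order 10.

the dihedral group of order 10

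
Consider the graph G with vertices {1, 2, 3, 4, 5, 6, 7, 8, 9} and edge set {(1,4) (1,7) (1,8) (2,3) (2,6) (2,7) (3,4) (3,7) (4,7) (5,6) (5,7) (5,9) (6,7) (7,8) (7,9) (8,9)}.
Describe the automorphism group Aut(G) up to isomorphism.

Vertex 7 is the unique vertex of degree 8; the remaining 8 vertices each have degree 3 and induce a cycle, so G is the wheel on 9 vertices with hub 7. Every automorphism fixes the hub and acts on the rim 8-cycle, so Aut(G) ≅ Aut(C_8) = D_8 of order 16.

the dihedral group of order 16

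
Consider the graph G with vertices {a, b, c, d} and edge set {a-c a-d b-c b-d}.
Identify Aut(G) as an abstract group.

the dihedral group of order 8

G is 2-regular and bipartite on 2^2 = 4 vertices with girth 4; it is the hypercube graph Q_2. The symmetry group of the 2-cube is the hyperoctahedral group B_2 = Z_2 ≀ S_2, of order 2^2·2! = 8.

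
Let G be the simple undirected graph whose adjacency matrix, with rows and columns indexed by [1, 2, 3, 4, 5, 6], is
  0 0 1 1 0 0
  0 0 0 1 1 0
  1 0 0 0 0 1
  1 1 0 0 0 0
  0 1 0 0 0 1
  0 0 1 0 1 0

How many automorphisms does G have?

Every vertex has degree 2 and the graph is connected, so G is the 6-cycle C_6. C_6 has 6 rotations and 6 reflections, so Aut(C_6) ≅ D_6 of order 12.

12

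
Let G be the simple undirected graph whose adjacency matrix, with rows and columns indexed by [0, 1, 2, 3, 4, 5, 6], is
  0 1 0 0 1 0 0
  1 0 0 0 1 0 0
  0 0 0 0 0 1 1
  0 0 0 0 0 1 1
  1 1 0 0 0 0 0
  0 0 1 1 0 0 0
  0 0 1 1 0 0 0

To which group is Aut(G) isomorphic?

D_4 × D_3

G has two connected components, {2, 3, 5, 6} and {0, 1, 4}; each is 2-regular, so G = C_4 ⊔ C_3. The components are non-isomorphic (different sizes), so Aut(G) = Aut(C_4) × Aut(C_3) = D_4 × D_3 of order 8·6 = 48.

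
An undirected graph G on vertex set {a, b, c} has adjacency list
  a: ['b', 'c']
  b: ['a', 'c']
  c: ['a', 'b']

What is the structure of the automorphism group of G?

the symmetric group on 3 letters

All 3 vertices are pairwise adjacent: G = K_3. Every bijection on the vertex set is an automorphism of K_3; hence Aut(K_3) ≅ S_3, order 6.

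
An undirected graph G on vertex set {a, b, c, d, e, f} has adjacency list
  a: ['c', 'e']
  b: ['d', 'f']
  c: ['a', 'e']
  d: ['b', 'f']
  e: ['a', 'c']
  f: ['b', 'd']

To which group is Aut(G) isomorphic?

(D_3 × D_3) ⋊ Z_2

G has two connected components, {b, d, f} and {a, c, e}; each is 2-regular, so G = C_3 ⊔ C_3. With two isomorphic components, Aut(G) = Aut(C_3) ≀ S_2 = (D_3 × D_3) ⋊ Z_2: permute each cycle by D_3, then optionally swap the two cycles. Order 2·(2·3)² = 72.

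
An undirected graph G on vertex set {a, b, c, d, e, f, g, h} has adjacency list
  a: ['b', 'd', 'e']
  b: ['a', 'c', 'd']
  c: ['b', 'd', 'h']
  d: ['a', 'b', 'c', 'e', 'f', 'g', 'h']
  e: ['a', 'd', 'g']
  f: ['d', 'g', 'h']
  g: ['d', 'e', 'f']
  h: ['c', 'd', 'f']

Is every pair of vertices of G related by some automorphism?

No

Vertex d is the only vertex of degree 7, so every automorphism fixes it; G is not vertex-transitive.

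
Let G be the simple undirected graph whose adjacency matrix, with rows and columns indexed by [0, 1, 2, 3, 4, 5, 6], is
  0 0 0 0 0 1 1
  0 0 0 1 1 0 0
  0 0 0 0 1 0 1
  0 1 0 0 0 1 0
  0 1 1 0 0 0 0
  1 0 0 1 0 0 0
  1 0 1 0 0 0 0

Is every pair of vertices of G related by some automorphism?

Yes

Every vertex has degree 2 and the graph is connected, so G is the 7-cycle C_7. The automorphisms of the 7-cycle are exactly the symmetries of a regular 7-gon: the dihedral group D_7, |D_7| = 14. This group acts transitively on the 7 vertices.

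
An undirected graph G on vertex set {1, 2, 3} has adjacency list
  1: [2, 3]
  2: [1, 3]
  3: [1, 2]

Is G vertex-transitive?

Every vertex has degree 2, so G is the complete graph K_3. Every bijection on the vertex set is an automorphism of K_3; hence Aut(K_3) ≅ S_3, order 6. Under this action every vertex can be carried to every other, so G is vertex-transitive.

Yes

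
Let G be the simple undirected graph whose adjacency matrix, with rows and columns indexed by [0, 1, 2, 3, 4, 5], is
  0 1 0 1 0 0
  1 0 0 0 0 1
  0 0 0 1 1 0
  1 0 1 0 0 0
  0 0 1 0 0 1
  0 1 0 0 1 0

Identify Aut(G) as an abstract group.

D_6

G is 2-regular and connected on 6 vertices, i.e. the cycle C_6. The automorphisms of the 6-cycle are exactly the symmetries of a regular 6-gon: the dihedral group D_6, |D_6| = 12.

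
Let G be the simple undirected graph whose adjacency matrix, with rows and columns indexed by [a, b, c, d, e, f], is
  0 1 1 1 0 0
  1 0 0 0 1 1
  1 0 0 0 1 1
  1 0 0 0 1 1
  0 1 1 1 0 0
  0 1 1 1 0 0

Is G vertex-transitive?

Yes

G is 3-regular and bipartite with parts {b, c, d} and {a, e, f} (each part is independent and every cross-pair is an edge), so G = K_{3,3}. Aut(K_{3,3}) is the wreath product S_3 ≀ Z_2: permute within each part, then optionally swap the parts; |Aut| = 2·(3!)² = 72. This group acts transitively on the 6 vertices.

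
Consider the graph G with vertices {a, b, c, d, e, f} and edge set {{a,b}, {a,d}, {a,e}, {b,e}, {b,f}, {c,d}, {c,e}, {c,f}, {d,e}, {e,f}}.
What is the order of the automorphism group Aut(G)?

Vertex e is the unique vertex of degree 5; the remaining 5 vertices each have degree 3 and induce a cycle, so G is the wheel on 6 vertices with hub e. Every automorphism fixes the hub and acts on the rim 5-cycle, so Aut(G) ≅ Aut(C_5) = D_5 of order 10.

10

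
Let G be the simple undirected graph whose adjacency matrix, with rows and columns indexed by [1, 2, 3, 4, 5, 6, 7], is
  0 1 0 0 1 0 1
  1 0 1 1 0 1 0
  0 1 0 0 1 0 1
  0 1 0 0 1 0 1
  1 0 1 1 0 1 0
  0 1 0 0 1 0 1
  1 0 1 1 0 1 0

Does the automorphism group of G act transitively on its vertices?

Automorphisms preserve degree, but G has vertices of degree 3 and vertices of degree 4; no automorphism maps one to the other, so G is not vertex-transitive.

No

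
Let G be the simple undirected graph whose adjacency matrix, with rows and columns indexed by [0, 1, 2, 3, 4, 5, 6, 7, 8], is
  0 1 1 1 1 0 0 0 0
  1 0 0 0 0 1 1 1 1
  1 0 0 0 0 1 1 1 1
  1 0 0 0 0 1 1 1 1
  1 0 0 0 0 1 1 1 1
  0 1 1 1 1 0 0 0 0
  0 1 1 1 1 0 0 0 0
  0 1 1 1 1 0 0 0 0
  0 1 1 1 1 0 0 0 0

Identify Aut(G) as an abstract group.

S_5 × S_4

The vertices split by degree into {1, 2, 3, 4} (degree 5) and {0, 5, 6, 7, 8} (degree 4); every edge runs between the two parts, so G is the complete bipartite graph K_{4,5}. Automorphisms preserve the bipartition setwise (since the parts differ in size) and act as S_5 × S_4 within it; |Aut| = 2880.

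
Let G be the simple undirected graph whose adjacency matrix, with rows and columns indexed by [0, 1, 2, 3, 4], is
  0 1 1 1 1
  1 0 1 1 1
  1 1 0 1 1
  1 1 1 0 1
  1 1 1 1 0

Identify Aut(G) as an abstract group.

the symmetric group on 5 letters

Every vertex has degree 4, so G is the complete graph K_5. Any permutation of the 5 vertices preserves K_5, so Aut(K_5) = S_5 of order 5! = 120.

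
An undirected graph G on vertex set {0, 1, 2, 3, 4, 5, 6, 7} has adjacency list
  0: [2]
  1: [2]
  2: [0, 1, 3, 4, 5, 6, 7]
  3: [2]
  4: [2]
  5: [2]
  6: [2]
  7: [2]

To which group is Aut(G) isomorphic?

the symmetric group on 7 letters

Vertex 2 has degree 7 and every other vertex has degree 1, so G is the star K_{1,7} with centre 2. Any automorphism fixes the centre and permutes the 7 leaves freely, so Aut(G) ≅ S_7 of order 7! = 5040.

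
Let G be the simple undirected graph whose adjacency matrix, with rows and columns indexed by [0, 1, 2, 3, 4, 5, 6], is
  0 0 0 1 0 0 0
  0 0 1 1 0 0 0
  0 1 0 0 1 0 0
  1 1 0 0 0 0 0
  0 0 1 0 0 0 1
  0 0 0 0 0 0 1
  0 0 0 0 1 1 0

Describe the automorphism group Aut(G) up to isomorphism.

Z_2

The degree sequence is [1, 2, 2, 2, 2, 1, 2]; the two degree-1 vertices 0 and 5 are the ends of a path, so G = P_7. A path has exactly one nontrivial symmetry — reversal — giving Aut(G) of order 2.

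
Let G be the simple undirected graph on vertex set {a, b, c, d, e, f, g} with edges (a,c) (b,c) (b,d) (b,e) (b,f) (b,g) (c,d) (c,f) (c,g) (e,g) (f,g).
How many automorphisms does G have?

1

Degrees alone do not determine every vertex (e.g. b and c both have degree 5), but their neighbour-degree multisets differ: N(b) has degrees [2, 2, 3, 4, 5] while N(c) has degrees [1, 2, 3, 4, 5]. Repeating this refinement separates all vertices, so the only automorphism is the identity.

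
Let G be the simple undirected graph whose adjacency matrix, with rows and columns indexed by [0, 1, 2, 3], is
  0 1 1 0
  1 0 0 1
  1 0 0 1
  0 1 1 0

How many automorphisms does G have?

8

G is 2-regular and bipartite on 2^2 = 4 vertices with girth 4; it is the hypercube graph Q_2. Aut(Q_2) consists of the signed permutations of the 2 coordinate axes: 2! permutations times 2^2 sign flips, so |Aut| = 2^2·2! = 8.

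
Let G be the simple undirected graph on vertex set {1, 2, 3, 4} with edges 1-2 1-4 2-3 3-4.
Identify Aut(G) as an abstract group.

G is 2-regular and bipartite on 2^2 = 4 vertices with girth 4; it is the hypercube graph Q_2. Aut(Q_2) consists of the signed permutations of the 2 coordinate axes: 2! permutations times 2^2 sign flips, so |Aut| = 2^2·2! = 8.

Z_2^2 ⋊ S_2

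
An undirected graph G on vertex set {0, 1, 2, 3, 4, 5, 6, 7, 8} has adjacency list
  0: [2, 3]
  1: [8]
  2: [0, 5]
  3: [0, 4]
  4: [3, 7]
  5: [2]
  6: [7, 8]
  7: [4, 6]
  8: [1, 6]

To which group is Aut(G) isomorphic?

The degree sequence is [2, 1, 2, 2, 2, 1, 2, 2, 2]; the two degree-1 vertices 1 and 5 are the ends of a path, so G = P_9. The only nontrivial automorphism of a path is the end-to-end reflection, so Aut(G) ≅ Z_2.

the cyclic group of order 2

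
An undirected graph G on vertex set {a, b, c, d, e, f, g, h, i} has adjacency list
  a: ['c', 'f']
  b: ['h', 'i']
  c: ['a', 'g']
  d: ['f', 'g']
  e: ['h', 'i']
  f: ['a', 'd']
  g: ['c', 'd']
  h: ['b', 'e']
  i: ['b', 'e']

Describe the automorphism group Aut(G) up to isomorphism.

G has two connected components, {a, c, d, f, g} and {b, e, h, i}; each is 2-regular, so G = C_5 ⊔ C_4. The components are non-isomorphic (different sizes), so Aut(G) = Aut(C_5) × Aut(C_4) = D_5 × D_4 of order 10·8 = 80.

D_5 × D_4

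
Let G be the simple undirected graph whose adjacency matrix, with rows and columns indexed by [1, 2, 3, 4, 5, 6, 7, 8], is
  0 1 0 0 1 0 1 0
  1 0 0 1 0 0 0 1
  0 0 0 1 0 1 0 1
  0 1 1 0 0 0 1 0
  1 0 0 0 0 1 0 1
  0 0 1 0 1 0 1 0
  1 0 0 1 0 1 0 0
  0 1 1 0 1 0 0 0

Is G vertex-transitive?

Yes

G is 3-regular and bipartite on 2^3 = 8 vertices with girth 4; it is the hypercube graph Q_3. The symmetry group of the 3-cube is the hyperoctahedral group B_3 = Z_2 ≀ S_3, of order 2^3·3! = 48. Under this action every vertex can be carried to every other, so G is vertex-transitive.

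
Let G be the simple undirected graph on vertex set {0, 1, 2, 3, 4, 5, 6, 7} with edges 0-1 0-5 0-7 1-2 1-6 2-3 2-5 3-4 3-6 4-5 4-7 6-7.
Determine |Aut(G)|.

G is 3-regular and bipartite on 2^3 = 8 vertices with girth 4; it is the hypercube graph Q_3. Aut(Q_3) consists of the signed permutations of the 3 coordinate axes: 3! permutations times 2^3 sign flips, so |Aut| = 2^3·3! = 48.

48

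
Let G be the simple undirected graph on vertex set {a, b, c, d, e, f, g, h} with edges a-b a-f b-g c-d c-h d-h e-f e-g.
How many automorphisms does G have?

60

G has two connected components, {a, b, e, f, g} and {c, d, h}; each is 2-regular, so G = C_5 ⊔ C_3. No automorphism exchanges components of different sizes, hence Aut(G) is the direct product D_5 × D_3, order 60.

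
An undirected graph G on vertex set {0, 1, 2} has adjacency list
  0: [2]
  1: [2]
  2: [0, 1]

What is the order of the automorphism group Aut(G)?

2

The degree sequence is [1, 1, 2]; the two degree-1 vertices 0 and 1 are the ends of a path, so G = P_3. The only nontrivial automorphism of a path is the end-to-end reflection, so Aut(G) ≅ Z_2.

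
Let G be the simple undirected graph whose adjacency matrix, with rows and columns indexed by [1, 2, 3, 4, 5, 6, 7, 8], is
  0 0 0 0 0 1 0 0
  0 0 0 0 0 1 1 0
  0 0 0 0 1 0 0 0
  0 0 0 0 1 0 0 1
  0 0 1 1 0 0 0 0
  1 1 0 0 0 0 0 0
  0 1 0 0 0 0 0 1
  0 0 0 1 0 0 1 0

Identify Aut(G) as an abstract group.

The degree sequence is [1, 2, 1, 2, 2, 2, 2, 2]; the two degree-1 vertices 1 and 3 are the ends of a path, so G = P_8. A path has exactly one nontrivial symmetry — reversal — giving Aut(G) of order 2.

C_2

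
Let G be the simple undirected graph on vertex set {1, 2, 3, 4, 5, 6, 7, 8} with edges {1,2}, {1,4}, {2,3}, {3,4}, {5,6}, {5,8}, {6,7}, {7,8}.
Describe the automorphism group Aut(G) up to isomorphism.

G has two connected components, {5, 6, 7, 8} and {1, 2, 3, 4}; each is 2-regular, so G = C_4 ⊔ C_4. Aut of a disjoint union of two copies of C_4 is the wreath product D_4 ≀ Z_2, of order 2·8² = 128.

(D_4 × D_4) ⋊ Z_2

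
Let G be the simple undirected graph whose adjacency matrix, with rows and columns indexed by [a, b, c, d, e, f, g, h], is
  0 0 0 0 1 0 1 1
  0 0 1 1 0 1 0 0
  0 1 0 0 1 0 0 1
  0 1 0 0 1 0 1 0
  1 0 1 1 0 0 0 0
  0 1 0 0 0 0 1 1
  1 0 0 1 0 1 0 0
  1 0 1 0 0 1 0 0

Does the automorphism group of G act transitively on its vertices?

G is 3-regular and bipartite on 2^3 = 8 vertices with girth 4; it is the hypercube graph Q_3. The symmetry group of the 3-cube is the hyperoctahedral group B_3 = Z_2 ≀ S_3, of order 2^3·3! = 48. This group acts transitively on the 8 vertices.

Yes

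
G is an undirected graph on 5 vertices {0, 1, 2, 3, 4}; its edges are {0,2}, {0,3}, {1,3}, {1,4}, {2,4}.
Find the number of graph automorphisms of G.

10

Every vertex has degree 2 and the graph is connected, so G is the 5-cycle C_5. The automorphisms of the 5-cycle are exactly the symmetries of a regular 5-gon: the dihedral group D_5, |D_5| = 10.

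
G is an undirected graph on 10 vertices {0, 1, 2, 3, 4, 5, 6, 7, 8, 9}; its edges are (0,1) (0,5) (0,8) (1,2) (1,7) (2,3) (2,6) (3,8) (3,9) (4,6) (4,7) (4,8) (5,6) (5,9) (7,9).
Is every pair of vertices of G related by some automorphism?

G is 3-regular on 10 vertices with no triangles and no 4-cycles (girth 5): this is the Petersen graph. It is a classical fact that the Petersen graph has automorphism group S_5 (order 120), arising from its description as the Kneser graph K(5,2). Under this action every vertex can be carried to every other, so G is vertex-transitive.

Yes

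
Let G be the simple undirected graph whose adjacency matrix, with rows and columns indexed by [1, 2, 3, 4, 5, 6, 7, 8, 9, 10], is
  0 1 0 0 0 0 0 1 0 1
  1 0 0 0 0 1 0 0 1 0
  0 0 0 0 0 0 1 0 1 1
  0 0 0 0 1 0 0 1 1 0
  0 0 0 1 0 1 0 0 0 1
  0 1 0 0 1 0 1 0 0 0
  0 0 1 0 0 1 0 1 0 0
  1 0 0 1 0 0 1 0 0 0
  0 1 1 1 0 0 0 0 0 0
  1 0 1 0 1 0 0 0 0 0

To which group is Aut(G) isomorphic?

S_5

G is 3-regular on 10 vertices with no triangles and no 4-cycles (girth 5): this is the Petersen graph. It is a classical fact that the Petersen graph has automorphism group S_5 (order 120), arising from its description as the Kneser graph K(5,2).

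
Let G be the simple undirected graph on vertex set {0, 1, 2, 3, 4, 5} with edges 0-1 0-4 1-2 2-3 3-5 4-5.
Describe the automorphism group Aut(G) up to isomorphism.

G is 2-regular and connected on 6 vertices, i.e. the cycle C_6. The automorphisms of the 6-cycle are exactly the symmetries of a regular 6-gon: the dihedral group D_6, |D_6| = 12.

D_6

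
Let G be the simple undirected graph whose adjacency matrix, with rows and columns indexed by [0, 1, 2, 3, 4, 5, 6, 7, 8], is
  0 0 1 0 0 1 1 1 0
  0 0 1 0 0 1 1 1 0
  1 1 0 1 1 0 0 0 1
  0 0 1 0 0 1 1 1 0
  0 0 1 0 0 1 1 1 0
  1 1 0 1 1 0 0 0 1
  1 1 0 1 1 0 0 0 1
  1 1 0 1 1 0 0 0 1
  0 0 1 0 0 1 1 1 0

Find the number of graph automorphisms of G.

2880

The vertices split by degree into {2, 5, 6, 7} (degree 5) and {0, 1, 3, 4, 8} (degree 4); every edge runs between the two parts, so G is the complete bipartite graph K_{4,5}. Automorphisms preserve the bipartition setwise (since the parts differ in size) and act as S_5 × S_4 within it; |Aut| = 2880.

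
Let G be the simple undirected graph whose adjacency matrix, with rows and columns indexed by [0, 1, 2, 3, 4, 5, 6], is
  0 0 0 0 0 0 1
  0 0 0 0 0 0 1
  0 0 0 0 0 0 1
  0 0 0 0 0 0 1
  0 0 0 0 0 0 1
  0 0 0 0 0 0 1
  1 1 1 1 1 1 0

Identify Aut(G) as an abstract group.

Vertex 6 has degree 6 and every other vertex has degree 1, so G is the star K_{1,6} with centre 6. The 6 leaves are pairwise interchangeable while the centre is fixed, giving Aut(G) = S_6.

the symmetric group on 6 letters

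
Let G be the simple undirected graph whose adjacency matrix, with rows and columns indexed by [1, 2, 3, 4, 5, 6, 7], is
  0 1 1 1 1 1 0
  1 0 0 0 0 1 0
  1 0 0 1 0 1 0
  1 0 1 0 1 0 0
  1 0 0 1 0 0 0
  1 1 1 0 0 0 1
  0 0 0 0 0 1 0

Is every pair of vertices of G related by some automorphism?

Vertex 1 is the only vertex of degree 5, so every automorphism fixes it; G is not vertex-transitive.

No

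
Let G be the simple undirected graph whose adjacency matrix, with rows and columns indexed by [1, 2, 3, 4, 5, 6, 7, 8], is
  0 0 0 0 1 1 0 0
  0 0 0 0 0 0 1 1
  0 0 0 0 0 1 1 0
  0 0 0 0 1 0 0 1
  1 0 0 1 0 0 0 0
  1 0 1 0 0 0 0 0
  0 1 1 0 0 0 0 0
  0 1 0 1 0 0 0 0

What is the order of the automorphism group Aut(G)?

16

Every vertex has degree 2 and the graph is connected, so G is the 8-cycle C_8. C_8 has 8 rotations and 8 reflections, so Aut(C_8) ≅ D_8 of order 16.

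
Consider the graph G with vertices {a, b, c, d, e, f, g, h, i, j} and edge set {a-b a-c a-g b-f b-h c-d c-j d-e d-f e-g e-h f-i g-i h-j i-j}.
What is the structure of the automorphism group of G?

S_5

G is 3-regular on 10 vertices with no triangles and no 4-cycles (girth 5): this is the Petersen graph. Viewing the Petersen graph as the Kneser graph K(5,2) — vertices are 2-subsets of {1,…,5}, edges join disjoint pairs — its automorphisms are exactly the permutations of the 5-element set, so Aut ≅ S_5 of order 120.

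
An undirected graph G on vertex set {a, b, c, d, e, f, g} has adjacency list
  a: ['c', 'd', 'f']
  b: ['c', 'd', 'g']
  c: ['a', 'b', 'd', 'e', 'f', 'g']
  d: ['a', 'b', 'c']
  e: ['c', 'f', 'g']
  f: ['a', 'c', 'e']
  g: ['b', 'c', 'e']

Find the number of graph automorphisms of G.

Vertex c is the unique vertex of degree 6; the remaining 6 vertices each have degree 3 and induce a cycle, so G is the wheel on 7 vertices with hub c. Every automorphism fixes the hub and acts on the rim 6-cycle, so Aut(G) ≅ Aut(C_6) = D_6 of order 12.

12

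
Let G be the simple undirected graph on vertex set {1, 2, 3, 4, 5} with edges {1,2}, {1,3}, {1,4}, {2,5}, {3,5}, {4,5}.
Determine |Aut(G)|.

12

The vertices split by degree into {1, 5} (degree 3) and {2, 3, 4} (degree 2); every edge runs between the two parts, so G is the complete bipartite graph K_{2,3}. The parts have unequal sizes, so no automorphism swaps them; each part is permuted independently, giving S_3 × S_2 of order 3!·2! = 12.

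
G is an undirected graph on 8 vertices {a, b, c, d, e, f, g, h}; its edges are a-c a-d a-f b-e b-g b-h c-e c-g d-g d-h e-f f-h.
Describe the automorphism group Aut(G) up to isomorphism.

G is 3-regular and bipartite on 2^3 = 8 vertices with girth 4; it is the hypercube graph Q_3. Aut(Q_3) consists of the signed permutations of the 3 coordinate axes: 3! permutations times 2^3 sign flips, so |Aut| = 2^3·3! = 48.

Z_2^3 ⋊ S_3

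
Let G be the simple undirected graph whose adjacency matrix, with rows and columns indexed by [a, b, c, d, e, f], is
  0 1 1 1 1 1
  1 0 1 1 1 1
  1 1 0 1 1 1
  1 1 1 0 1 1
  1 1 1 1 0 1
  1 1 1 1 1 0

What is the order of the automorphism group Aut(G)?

All 6 vertices are pairwise adjacent: G = K_6. Every bijection on the vertex set is an automorphism of K_6; hence Aut(K_6) ≅ S_6, order 720.

720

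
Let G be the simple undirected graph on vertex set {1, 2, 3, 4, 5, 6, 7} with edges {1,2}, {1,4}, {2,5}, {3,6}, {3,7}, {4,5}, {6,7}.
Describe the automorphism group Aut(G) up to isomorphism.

G has two connected components, {1, 2, 4, 5} and {3, 6, 7}; each is 2-regular, so G = C_4 ⊔ C_3. The components are non-isomorphic (different sizes), so Aut(G) = Aut(C_3) × Aut(C_4) = D_3 × D_4 of order 6·8 = 48.

D_3 × D_4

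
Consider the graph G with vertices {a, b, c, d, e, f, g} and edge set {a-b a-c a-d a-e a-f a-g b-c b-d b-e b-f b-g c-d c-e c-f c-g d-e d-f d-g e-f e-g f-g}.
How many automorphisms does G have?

All 7 vertices are pairwise adjacent: G = K_7. Every bijection on the vertex set is an automorphism of K_7; hence Aut(K_7) ≅ S_7, order 5040.

5040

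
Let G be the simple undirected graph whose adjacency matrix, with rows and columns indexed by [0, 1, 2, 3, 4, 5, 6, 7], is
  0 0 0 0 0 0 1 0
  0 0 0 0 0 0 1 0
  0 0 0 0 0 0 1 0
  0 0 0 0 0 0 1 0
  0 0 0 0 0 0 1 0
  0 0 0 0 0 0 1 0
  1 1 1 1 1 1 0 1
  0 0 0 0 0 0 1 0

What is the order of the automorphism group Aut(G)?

Vertex 6 has degree 7 and every other vertex has degree 1, so G is the star K_{1,7} with centre 6. The 7 leaves are pairwise interchangeable while the centre is fixed, giving Aut(G) = S_7.

5040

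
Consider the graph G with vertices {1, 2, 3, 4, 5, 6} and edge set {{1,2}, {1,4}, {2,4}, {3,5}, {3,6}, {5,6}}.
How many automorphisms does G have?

G has two connected components, {3, 5, 6} and {1, 2, 4}; each is 2-regular, so G = C_3 ⊔ C_3. Aut of a disjoint union of two copies of C_3 is the wreath product D_3 ≀ Z_2, of order 2·6² = 72.

72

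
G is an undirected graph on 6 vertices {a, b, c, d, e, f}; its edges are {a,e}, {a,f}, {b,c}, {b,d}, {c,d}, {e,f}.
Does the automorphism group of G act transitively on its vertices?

G has two connected components, {b, c, d} and {a, e, f}; each is 2-regular, so G = C_3 ⊔ C_3. With two isomorphic components, Aut(G) = Aut(C_3) ≀ S_2 = (D_3 × D_3) ⋊ Z_2: permute each cycle by D_3, then optionally swap the two cycles. Order 2·(2·3)² = 72. Under this action every vertex can be carried to every other, so G is vertex-transitive.

Yes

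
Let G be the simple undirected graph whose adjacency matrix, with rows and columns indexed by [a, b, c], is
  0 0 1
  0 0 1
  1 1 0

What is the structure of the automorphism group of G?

the cyclic group of order 2

The degree sequence is [1, 1, 2]; the two degree-1 vertices a and b are the ends of a path, so G = P_3. The only nontrivial automorphism of a path is the end-to-end reflection, so Aut(G) ≅ Z_2.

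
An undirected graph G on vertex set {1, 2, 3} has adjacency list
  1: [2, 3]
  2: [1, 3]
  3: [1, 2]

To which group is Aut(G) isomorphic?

All 3 vertices are pairwise adjacent: G = K_3. Any permutation of the 3 vertices preserves K_3, so Aut(K_3) = S_3 of order 3! = 6.

the symmetric group on 3 letters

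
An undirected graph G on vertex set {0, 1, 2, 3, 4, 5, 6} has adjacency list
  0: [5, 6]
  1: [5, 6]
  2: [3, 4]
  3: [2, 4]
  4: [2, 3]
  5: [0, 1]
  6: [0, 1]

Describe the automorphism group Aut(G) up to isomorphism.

D_3 × D_4

G has two connected components, {0, 1, 5, 6} and {2, 3, 4}; each is 2-regular, so G = C_4 ⊔ C_3. The components are non-isomorphic (different sizes), so Aut(G) = Aut(C_3) × Aut(C_4) = D_3 × D_4 of order 6·8 = 48.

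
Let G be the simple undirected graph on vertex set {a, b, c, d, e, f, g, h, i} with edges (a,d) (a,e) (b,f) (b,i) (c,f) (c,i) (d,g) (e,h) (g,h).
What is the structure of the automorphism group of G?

G has two connected components, {a, d, e, g, h} and {b, c, f, i}; each is 2-regular, so G = C_5 ⊔ C_4. No automorphism exchanges components of different sizes, hence Aut(G) is the direct product D_5 × D_4, order 80.

D_5 × D_4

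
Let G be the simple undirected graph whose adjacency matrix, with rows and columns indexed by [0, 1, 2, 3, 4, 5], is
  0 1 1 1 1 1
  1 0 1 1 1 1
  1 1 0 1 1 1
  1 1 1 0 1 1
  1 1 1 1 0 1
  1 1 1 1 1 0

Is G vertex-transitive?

Yes

Every vertex has degree 5, so G is the complete graph K_6. Every bijection on the vertex set is an automorphism of K_6; hence Aut(K_6) ≅ S_6, order 720. This group acts transitively on the 6 vertices.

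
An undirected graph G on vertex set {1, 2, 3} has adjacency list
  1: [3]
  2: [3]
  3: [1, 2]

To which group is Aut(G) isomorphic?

The degree sequence is [1, 1, 2]; the two degree-1 vertices 1 and 2 are the ends of a path, so G = P_3. The only nontrivial automorphism of a path is the end-to-end reflection, so Aut(G) ≅ Z_2.

C_2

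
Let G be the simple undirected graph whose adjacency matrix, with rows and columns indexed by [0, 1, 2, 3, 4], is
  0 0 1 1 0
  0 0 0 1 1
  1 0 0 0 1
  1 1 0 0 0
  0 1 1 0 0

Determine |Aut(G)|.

10

G is 2-regular and connected on 5 vertices, i.e. the cycle C_5. The automorphisms of the 5-cycle are exactly the symmetries of a regular 5-gon: the dihedral group D_5, |D_5| = 10.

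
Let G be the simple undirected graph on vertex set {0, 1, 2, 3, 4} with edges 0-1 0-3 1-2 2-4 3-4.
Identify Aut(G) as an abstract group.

Every vertex has degree 2 and the graph is connected, so G is the 5-cycle C_5. The automorphisms of the 5-cycle are exactly the symmetries of a regular 5-gon: the dihedral group D_5, |D_5| = 10.

D_5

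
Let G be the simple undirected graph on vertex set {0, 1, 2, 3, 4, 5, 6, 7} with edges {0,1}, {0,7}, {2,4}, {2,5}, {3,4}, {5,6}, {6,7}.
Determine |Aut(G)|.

2

The degree sequence is [2, 1, 2, 1, 2, 2, 2, 2]; the two degree-1 vertices 1 and 3 are the ends of a path, so G = P_8. A path has exactly one nontrivial symmetry — reversal — giving Aut(G) of order 2.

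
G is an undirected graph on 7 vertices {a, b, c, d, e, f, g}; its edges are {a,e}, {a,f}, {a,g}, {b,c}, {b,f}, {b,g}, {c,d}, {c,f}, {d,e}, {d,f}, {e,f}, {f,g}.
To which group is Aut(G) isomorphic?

D_6

Vertex f is the unique vertex of degree 6; the remaining 6 vertices each have degree 3 and induce a cycle, so G is the wheel on 7 vertices with hub f. Every automorphism fixes the hub and acts on the rim 6-cycle, so Aut(G) ≅ Aut(C_6) = D_6 of order 12.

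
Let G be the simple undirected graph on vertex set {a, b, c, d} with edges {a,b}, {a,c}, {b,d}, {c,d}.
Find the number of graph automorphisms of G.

G is 2-regular and bipartite with parts {a, d} and {b, c} (each part is independent and every cross-pair is an edge), so G = K_{2,2}. Each part can be permuted independently (S_2 × S_2) and the two equal-size parts can also be swapped, giving (S_2 × S_2) ⋊ Z_2 of order 2·(2!)² = 8.

8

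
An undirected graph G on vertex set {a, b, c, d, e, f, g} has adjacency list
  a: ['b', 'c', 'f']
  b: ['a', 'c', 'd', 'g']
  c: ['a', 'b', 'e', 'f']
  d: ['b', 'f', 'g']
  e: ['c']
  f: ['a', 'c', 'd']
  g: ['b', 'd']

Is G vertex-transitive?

Vertex e is the only vertex of degree 1, so every automorphism fixes it; G is not vertex-transitive.

No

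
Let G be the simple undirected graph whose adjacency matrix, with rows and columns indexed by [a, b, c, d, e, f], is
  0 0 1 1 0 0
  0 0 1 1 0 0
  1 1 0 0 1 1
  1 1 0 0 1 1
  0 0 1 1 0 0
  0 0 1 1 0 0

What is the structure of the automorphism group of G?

S_2 × S_4

The vertices split by degree into {c, d} (degree 4) and {a, b, e, f} (degree 2); every edge runs between the two parts, so G is the complete bipartite graph K_{2,4}. Automorphisms preserve the bipartition setwise (since the parts differ in size) and act as S_2 × S_4 within it; |Aut| = 48.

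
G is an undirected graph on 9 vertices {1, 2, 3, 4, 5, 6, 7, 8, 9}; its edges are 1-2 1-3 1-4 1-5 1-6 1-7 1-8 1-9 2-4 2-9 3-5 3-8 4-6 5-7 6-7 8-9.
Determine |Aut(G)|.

16

Vertex 1 is the unique vertex of degree 8; the remaining 8 vertices each have degree 3 and induce a cycle, so G is the wheel on 9 vertices with hub 1. Every automorphism fixes the hub and acts on the rim 8-cycle, so Aut(G) ≅ Aut(C_8) = D_8 of order 16.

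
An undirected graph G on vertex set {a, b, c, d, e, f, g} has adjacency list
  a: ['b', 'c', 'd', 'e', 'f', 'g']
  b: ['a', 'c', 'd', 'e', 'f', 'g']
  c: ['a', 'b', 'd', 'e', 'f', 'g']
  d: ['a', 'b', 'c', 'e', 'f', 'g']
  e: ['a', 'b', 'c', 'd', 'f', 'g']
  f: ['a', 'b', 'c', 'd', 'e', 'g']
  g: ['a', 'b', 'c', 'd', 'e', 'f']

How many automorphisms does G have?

All 7 vertices are pairwise adjacent: G = K_7. Every bijection on the vertex set is an automorphism of K_7; hence Aut(K_7) ≅ S_7, order 5040.

5040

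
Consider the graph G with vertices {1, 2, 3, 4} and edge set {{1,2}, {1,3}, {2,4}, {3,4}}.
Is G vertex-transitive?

Every vertex has degree 2 and the graph is connected, so G is the 4-cycle C_4. The automorphisms of the 4-cycle are exactly the symmetries of a regular 4-gon: the dihedral group D_4, |D_4| = 8. This group acts transitively on the 4 vertices.

Yes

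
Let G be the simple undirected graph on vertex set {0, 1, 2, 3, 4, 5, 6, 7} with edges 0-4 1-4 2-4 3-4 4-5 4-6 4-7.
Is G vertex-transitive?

No

Vertex 4 is the only vertex of degree 7, so every automorphism fixes it; G is not vertex-transitive.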